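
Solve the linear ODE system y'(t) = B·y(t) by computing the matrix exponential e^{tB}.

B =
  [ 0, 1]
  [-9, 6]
e^{tB} =
  [-3*t*exp(3*t) + exp(3*t), t*exp(3*t)]
  [-9*t*exp(3*t), 3*t*exp(3*t) + exp(3*t)]

Strategy: write B = P · J · P⁻¹ where J is a Jordan canonical form, so e^{tB} = P · e^{tJ} · P⁻¹, and e^{tJ} can be computed block-by-block.

B has Jordan form
J =
  [3, 1]
  [0, 3]
(up to reordering of blocks).

Per-block formulas:
  For a 2×2 Jordan block J_2(3): exp(t · J_2(3)) = e^(3t)·(I + t·N), where N is the 2×2 nilpotent shift.

After assembling e^{tJ} and conjugating by P, we get:

e^{tB} =
  [-3*t*exp(3*t) + exp(3*t), t*exp(3*t)]
  [-9*t*exp(3*t), 3*t*exp(3*t) + exp(3*t)]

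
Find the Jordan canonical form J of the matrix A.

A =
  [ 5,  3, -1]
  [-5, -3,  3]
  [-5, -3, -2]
J_3(0)

The characteristic polynomial is
  det(x·I − A) = x^3

Eigenvalues and multiplicities (the geometric multiplicity of λ is n − rank(A − λI), which equals the number of Jordan blocks for λ):
  λ = 0: algebraic multiplicity = 3, geometric multiplicity = 1

Determining the block sizes for each eigenvalue:
  λ = 0: one block (gm = 1), so the single block has size am = 3 → block sizes [3]

Assembling the blocks gives a Jordan form
J =
  [0, 1, 0]
  [0, 0, 1]
  [0, 0, 0]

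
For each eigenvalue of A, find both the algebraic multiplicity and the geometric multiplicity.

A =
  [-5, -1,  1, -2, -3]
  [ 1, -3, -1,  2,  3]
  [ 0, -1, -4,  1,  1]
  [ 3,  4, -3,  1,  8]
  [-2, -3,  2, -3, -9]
λ = -4: alg = 5, geom = 3

Step 1 — factor the characteristic polynomial to read off the algebraic multiplicities:
  χ_A(x) = (x + 4)^5

Step 2 — compute geometric multiplicities via the rank-nullity identity g(λ) = n − rank(A − λI):
  rank(A − (-4)·I) = 2, so dim ker(A − (-4)·I) = n − 2 = 3

Summary:
  λ = -4: algebraic multiplicity = 5, geometric multiplicity = 3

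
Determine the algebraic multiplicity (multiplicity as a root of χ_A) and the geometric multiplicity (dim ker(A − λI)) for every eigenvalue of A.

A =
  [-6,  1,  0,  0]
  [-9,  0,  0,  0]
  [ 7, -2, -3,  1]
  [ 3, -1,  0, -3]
λ = -3: alg = 4, geom = 2

Step 1 — factor the characteristic polynomial to read off the algebraic multiplicities:
  χ_A(x) = (x + 3)^4

Step 2 — compute geometric multiplicities via the rank-nullity identity g(λ) = n − rank(A − λI):
  rank(A − (-3)·I) = 2, so dim ker(A − (-3)·I) = n − 2 = 2

Summary:
  λ = -3: algebraic multiplicity = 4, geometric multiplicity = 2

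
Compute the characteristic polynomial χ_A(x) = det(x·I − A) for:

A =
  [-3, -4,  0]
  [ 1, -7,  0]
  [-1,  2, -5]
x^3 + 15*x^2 + 75*x + 125

Expanding det(x·I − A) (e.g. by cofactor expansion or by noting that A is similar to its Jordan form J, which has the same characteristic polynomial as A) gives
  χ_A(x) = x^3 + 15*x^2 + 75*x + 125
which factors as (x + 5)^3. The eigenvalues (with algebraic multiplicities) are λ = -5 with multiplicity 3.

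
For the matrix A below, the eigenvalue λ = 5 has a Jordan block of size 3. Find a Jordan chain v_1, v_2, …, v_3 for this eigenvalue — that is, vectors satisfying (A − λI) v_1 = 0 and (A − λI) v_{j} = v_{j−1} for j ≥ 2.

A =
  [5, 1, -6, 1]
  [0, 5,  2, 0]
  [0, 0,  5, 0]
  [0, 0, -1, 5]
A Jordan chain for λ = 5 of length 3:
v_1 = (1, 0, 0, 0)ᵀ
v_2 = (-6, 2, 0, -1)ᵀ
v_3 = (0, 0, 1, 0)ᵀ

Let N = A − (5)·I. We want v_3 with N^3 v_3 = 0 but N^2 v_3 ≠ 0; then v_{j-1} := N · v_j for j = 3, …, 2.

Pick v_3 = (0, 0, 1, 0)ᵀ.
Then v_2 = N · v_3 = (-6, 2, 0, -1)ᵀ.
Then v_1 = N · v_2 = (1, 0, 0, 0)ᵀ.

Sanity check: (A − (5)·I) v_1 = (0, 0, 0, 0)ᵀ = 0. ✓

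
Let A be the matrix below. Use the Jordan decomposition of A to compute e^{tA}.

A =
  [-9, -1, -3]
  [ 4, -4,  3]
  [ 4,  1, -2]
e^{tA} =
  [-4*t*exp(-5*t) + exp(-5*t), -t*exp(-5*t), -3*t*exp(-5*t)]
  [4*t*exp(-5*t), t*exp(-5*t) + exp(-5*t), 3*t*exp(-5*t)]
  [4*t*exp(-5*t), t*exp(-5*t), 3*t*exp(-5*t) + exp(-5*t)]

Strategy: write A = P · J · P⁻¹ where J is a Jordan canonical form, so e^{tA} = P · e^{tJ} · P⁻¹, and e^{tJ} can be computed block-by-block.

A has Jordan form
J =
  [-5,  1,  0]
  [ 0, -5,  0]
  [ 0,  0, -5]
(up to reordering of blocks).

Per-block formulas:
  For a 2×2 Jordan block J_2(-5): exp(t · J_2(-5)) = e^(-5t)·(I + t·N), where N is the 2×2 nilpotent shift.
  For a 1×1 block at λ = -5: exp(t · [-5]) = [e^(-5t)].

After assembling e^{tJ} and conjugating by P, we get:

e^{tA} =
  [-4*t*exp(-5*t) + exp(-5*t), -t*exp(-5*t), -3*t*exp(-5*t)]
  [4*t*exp(-5*t), t*exp(-5*t) + exp(-5*t), 3*t*exp(-5*t)]
  [4*t*exp(-5*t), t*exp(-5*t), 3*t*exp(-5*t) + exp(-5*t)]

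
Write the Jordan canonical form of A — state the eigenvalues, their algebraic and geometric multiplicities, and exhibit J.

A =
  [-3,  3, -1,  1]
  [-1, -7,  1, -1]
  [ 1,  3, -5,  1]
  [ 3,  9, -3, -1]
J_2(-4) ⊕ J_1(-4) ⊕ J_1(-4)

The characteristic polynomial is
  det(x·I − A) = x^4 + 16*x^3 + 96*x^2 + 256*x + 256 = (x + 4)^4

Eigenvalues and multiplicities (the geometric multiplicity of λ is n − rank(A − λI), which equals the number of Jordan blocks for λ):
  λ = -4: algebraic multiplicity = 4, geometric multiplicity = 3

Determining the block sizes for each eigenvalue:
  λ = -4: 3 blocks summing to 4 forces exactly one block of size 2 and the rest size 1 → block sizes [2, 1, 1]

Assembling the blocks gives a Jordan form
J =
  [-4,  1,  0,  0]
  [ 0, -4,  0,  0]
  [ 0,  0, -4,  0]
  [ 0,  0,  0, -4]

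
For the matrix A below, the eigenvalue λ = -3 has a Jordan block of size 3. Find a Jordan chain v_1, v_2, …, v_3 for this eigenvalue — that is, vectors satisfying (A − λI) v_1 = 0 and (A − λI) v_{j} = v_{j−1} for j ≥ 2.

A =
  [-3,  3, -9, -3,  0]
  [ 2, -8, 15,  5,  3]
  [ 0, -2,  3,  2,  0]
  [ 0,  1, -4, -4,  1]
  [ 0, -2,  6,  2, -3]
A Jordan chain for λ = -3 of length 3:
v_1 = (6, -10, -4, 2, -4)ᵀ
v_2 = (0, 2, 0, 0, 0)ᵀ
v_3 = (1, 0, 0, 0, 0)ᵀ

Let N = A − (-3)·I. We want v_3 with N^3 v_3 = 0 but N^2 v_3 ≠ 0; then v_{j-1} := N · v_j for j = 3, …, 2.

Pick v_3 = (1, 0, 0, 0, 0)ᵀ.
Then v_2 = N · v_3 = (0, 2, 0, 0, 0)ᵀ.
Then v_1 = N · v_2 = (6, -10, -4, 2, -4)ᵀ.

Sanity check: (A − (-3)·I) v_1 = (0, 0, 0, 0, 0)ᵀ = 0. ✓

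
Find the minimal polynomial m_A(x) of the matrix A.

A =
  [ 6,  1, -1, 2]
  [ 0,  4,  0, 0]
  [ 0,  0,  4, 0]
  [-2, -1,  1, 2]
x^2 - 8*x + 16

The characteristic polynomial is χ_A(x) = (x - 4)^4, so the eigenvalues are known. The minimal polynomial is
  m_A(x) = Π_λ (x − λ)^{k_λ}
where k_λ is the size of the *largest* Jordan block for λ (equivalently, the smallest k with (A − λI)^k v = 0 for every generalised eigenvector v of λ).

  λ = 4: largest Jordan block has size 2, contributing (x − 4)^2

So m_A(x) = (x - 4)^2 = x^2 - 8*x + 16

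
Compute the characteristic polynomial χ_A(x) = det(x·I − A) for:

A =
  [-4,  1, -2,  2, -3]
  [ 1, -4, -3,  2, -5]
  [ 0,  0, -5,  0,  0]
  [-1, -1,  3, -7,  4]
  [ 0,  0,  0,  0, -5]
x^5 + 25*x^4 + 250*x^3 + 1250*x^2 + 3125*x + 3125

Expanding det(x·I − A) (e.g. by cofactor expansion or by noting that A is similar to its Jordan form J, which has the same characteristic polynomial as A) gives
  χ_A(x) = x^5 + 25*x^4 + 250*x^3 + 1250*x^2 + 3125*x + 3125
which factors as (x + 5)^5. The eigenvalues (with algebraic multiplicities) are λ = -5 with multiplicity 5.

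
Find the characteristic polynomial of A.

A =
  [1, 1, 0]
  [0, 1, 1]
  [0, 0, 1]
x^3 - 3*x^2 + 3*x - 1

Expanding det(x·I − A) (e.g. by cofactor expansion or by noting that A is similar to its Jordan form J, which has the same characteristic polynomial as A) gives
  χ_A(x) = x^3 - 3*x^2 + 3*x - 1
which factors as (x - 1)^3. The eigenvalues (with algebraic multiplicities) are λ = 1 with multiplicity 3.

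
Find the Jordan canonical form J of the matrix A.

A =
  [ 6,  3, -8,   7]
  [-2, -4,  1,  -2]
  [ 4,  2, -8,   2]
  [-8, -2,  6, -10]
J_3(-4) ⊕ J_1(-4)

The characteristic polynomial is
  det(x·I − A) = x^4 + 16*x^3 + 96*x^2 + 256*x + 256 = (x + 4)^4

Eigenvalues and multiplicities (the geometric multiplicity of λ is n − rank(A − λI), which equals the number of Jordan blocks for λ):
  λ = -4: algebraic multiplicity = 4, geometric multiplicity = 2

Determining the block sizes for each eigenvalue:
  λ = -4: with am = 4 and gm = 2, the partition is not yet determined (e.g. several partitions of 4 into 2 parts exist). Let N = A − (-4)·I. Computing rank(N^1) = 2, rank(N^2) = 1, rank(N^3) = 0; the number of blocks of size ≥ j is rank(N^{j−1}) − rank(N^j), giving [2, 1, 1]. So we have 1 block(s) of size 3, 1 block(s) of size 1 → block sizes [3, 1]

Assembling the blocks gives a Jordan form
J =
  [-4,  1,  0,  0]
  [ 0, -4,  1,  0]
  [ 0,  0, -4,  0]
  [ 0,  0,  0, -4]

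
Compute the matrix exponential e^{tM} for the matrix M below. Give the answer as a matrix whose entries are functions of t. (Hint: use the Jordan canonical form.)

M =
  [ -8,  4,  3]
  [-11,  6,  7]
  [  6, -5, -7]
e^{tM} =
  [-t^2*exp(-3*t)/2 - 5*t*exp(-3*t) + exp(-3*t), t^2*exp(-3*t)/2 + 4*t*exp(-3*t), t^2*exp(-3*t)/2 + 3*t*exp(-3*t)]
  [-t^2*exp(-3*t) - 11*t*exp(-3*t), t^2*exp(-3*t) + 9*t*exp(-3*t) + exp(-3*t), t^2*exp(-3*t) + 7*t*exp(-3*t)]
  [t^2*exp(-3*t)/2 + 6*t*exp(-3*t), -t^2*exp(-3*t)/2 - 5*t*exp(-3*t), -t^2*exp(-3*t)/2 - 4*t*exp(-3*t) + exp(-3*t)]

Strategy: write M = P · J · P⁻¹ where J is a Jordan canonical form, so e^{tM} = P · e^{tJ} · P⁻¹, and e^{tJ} can be computed block-by-block.

M has Jordan form
J =
  [-3,  1,  0]
  [ 0, -3,  1]
  [ 0,  0, -3]
(up to reordering of blocks).

Per-block formulas:
  For a 3×3 Jordan block J_3(-3): exp(t · J_3(-3)) = e^(-3t)·(I + t·N + (t^2/2)·N^2), where N is the 3×3 nilpotent shift.

After assembling e^{tJ} and conjugating by P, we get:

e^{tM} =
  [-t^2*exp(-3*t)/2 - 5*t*exp(-3*t) + exp(-3*t), t^2*exp(-3*t)/2 + 4*t*exp(-3*t), t^2*exp(-3*t)/2 + 3*t*exp(-3*t)]
  [-t^2*exp(-3*t) - 11*t*exp(-3*t), t^2*exp(-3*t) + 9*t*exp(-3*t) + exp(-3*t), t^2*exp(-3*t) + 7*t*exp(-3*t)]
  [t^2*exp(-3*t)/2 + 6*t*exp(-3*t), -t^2*exp(-3*t)/2 - 5*t*exp(-3*t), -t^2*exp(-3*t)/2 - 4*t*exp(-3*t) + exp(-3*t)]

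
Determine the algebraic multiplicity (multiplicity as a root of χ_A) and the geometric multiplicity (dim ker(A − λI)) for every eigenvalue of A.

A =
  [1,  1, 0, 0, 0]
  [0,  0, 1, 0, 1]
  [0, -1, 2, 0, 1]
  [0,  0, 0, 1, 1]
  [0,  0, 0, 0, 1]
λ = 1: alg = 5, geom = 2

Step 1 — factor the characteristic polynomial to read off the algebraic multiplicities:
  χ_A(x) = (x - 1)^5

Step 2 — compute geometric multiplicities via the rank-nullity identity g(λ) = n − rank(A − λI):
  rank(A − (1)·I) = 3, so dim ker(A − (1)·I) = n − 3 = 2

Summary:
  λ = 1: algebraic multiplicity = 5, geometric multiplicity = 2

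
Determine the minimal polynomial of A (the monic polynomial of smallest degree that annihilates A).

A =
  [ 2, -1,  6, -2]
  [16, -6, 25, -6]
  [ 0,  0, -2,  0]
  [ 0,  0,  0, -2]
x^3 + 6*x^2 + 12*x + 8

The characteristic polynomial is χ_A(x) = (x + 2)^4, so the eigenvalues are known. The minimal polynomial is
  m_A(x) = Π_λ (x − λ)^{k_λ}
where k_λ is the size of the *largest* Jordan block for λ (equivalently, the smallest k with (A − λI)^k v = 0 for every generalised eigenvector v of λ).

  λ = -2: largest Jordan block has size 3, contributing (x + 2)^3

So m_A(x) = (x + 2)^3 = x^3 + 6*x^2 + 12*x + 8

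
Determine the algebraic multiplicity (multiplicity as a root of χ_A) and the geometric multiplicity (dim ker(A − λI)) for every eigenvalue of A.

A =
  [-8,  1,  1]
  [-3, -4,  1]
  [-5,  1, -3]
λ = -5: alg = 3, geom = 1

Step 1 — factor the characteristic polynomial to read off the algebraic multiplicities:
  χ_A(x) = (x + 5)^3

Step 2 — compute geometric multiplicities via the rank-nullity identity g(λ) = n − rank(A − λI):
  rank(A − (-5)·I) = 2, so dim ker(A − (-5)·I) = n − 2 = 1

Summary:
  λ = -5: algebraic multiplicity = 3, geometric multiplicity = 1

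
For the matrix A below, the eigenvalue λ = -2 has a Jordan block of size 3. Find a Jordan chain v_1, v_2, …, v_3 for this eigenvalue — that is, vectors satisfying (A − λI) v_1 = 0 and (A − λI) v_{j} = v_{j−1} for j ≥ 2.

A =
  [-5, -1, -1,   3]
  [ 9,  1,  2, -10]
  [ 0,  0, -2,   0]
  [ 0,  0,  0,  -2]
A Jordan chain for λ = -2 of length 3:
v_1 = (1, -3, 0, 0)ᵀ
v_2 = (-1, 2, 0, 0)ᵀ
v_3 = (0, 0, 1, 0)ᵀ

Let N = A − (-2)·I. We want v_3 with N^3 v_3 = 0 but N^2 v_3 ≠ 0; then v_{j-1} := N · v_j for j = 3, …, 2.

Pick v_3 = (0, 0, 1, 0)ᵀ.
Then v_2 = N · v_3 = (-1, 2, 0, 0)ᵀ.
Then v_1 = N · v_2 = (1, -3, 0, 0)ᵀ.

Sanity check: (A − (-2)·I) v_1 = (0, 0, 0, 0)ᵀ = 0. ✓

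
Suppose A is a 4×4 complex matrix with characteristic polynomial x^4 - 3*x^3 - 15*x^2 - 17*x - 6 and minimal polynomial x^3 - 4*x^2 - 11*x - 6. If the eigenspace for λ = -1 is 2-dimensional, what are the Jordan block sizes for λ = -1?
Block sizes for λ = -1: [2, 1]

Step 1 — from the characteristic polynomial, algebraic multiplicity of λ = -1 is 3. From dim ker(A − (-1)·I) = 2, there are exactly 2 Jordan blocks for λ = -1.
Step 2 — from the minimal polynomial, the factor (x + 1)^2 tells us the largest block for λ = -1 has size 2.
Step 3 — with total size 3, 2 blocks, and largest block 2, the block sizes (in nonincreasing order) are [2, 1].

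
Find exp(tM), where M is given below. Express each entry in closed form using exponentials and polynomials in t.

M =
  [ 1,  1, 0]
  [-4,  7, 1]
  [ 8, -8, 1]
e^{tM} =
  [-2*t*exp(3*t) + exp(3*t), t^2*exp(3*t) + t*exp(3*t), t^2*exp(3*t)/2]
  [-4*t*exp(3*t), 2*t^2*exp(3*t) + 4*t*exp(3*t) + exp(3*t), t^2*exp(3*t) + t*exp(3*t)]
  [8*t*exp(3*t), -4*t^2*exp(3*t) - 8*t*exp(3*t), -2*t^2*exp(3*t) - 2*t*exp(3*t) + exp(3*t)]

Strategy: write M = P · J · P⁻¹ where J is a Jordan canonical form, so e^{tM} = P · e^{tJ} · P⁻¹, and e^{tJ} can be computed block-by-block.

M has Jordan form
J =
  [3, 1, 0]
  [0, 3, 1]
  [0, 0, 3]
(up to reordering of blocks).

Per-block formulas:
  For a 3×3 Jordan block J_3(3): exp(t · J_3(3)) = e^(3t)·(I + t·N + (t^2/2)·N^2), where N is the 3×3 nilpotent shift.

After assembling e^{tJ} and conjugating by P, we get:

e^{tM} =
  [-2*t*exp(3*t) + exp(3*t), t^2*exp(3*t) + t*exp(3*t), t^2*exp(3*t)/2]
  [-4*t*exp(3*t), 2*t^2*exp(3*t) + 4*t*exp(3*t) + exp(3*t), t^2*exp(3*t) + t*exp(3*t)]
  [8*t*exp(3*t), -4*t^2*exp(3*t) - 8*t*exp(3*t), -2*t^2*exp(3*t) - 2*t*exp(3*t) + exp(3*t)]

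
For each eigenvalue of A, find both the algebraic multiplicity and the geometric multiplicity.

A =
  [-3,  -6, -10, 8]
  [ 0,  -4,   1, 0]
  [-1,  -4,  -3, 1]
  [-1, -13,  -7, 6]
λ = -3: alg = 3, geom = 1; λ = 5: alg = 1, geom = 1

Step 1 — factor the characteristic polynomial to read off the algebraic multiplicities:
  χ_A(x) = (x - 5)*(x + 3)^3

Step 2 — compute geometric multiplicities via the rank-nullity identity g(λ) = n − rank(A − λI):
  rank(A − (-3)·I) = 3, so dim ker(A − (-3)·I) = n − 3 = 1
  rank(A − (5)·I) = 3, so dim ker(A − (5)·I) = n − 3 = 1

Summary:
  λ = -3: algebraic multiplicity = 3, geometric multiplicity = 1
  λ = 5: algebraic multiplicity = 1, geometric multiplicity = 1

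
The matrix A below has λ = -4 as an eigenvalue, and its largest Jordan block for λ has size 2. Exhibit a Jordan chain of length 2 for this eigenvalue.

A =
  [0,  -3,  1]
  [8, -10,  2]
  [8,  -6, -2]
A Jordan chain for λ = -4 of length 2:
v_1 = (4, 8, 8)ᵀ
v_2 = (1, 0, 0)ᵀ

Let N = A − (-4)·I. We want v_2 with N^2 v_2 = 0 but N^1 v_2 ≠ 0; then v_{j-1} := N · v_j for j = 2, …, 2.

Pick v_2 = (1, 0, 0)ᵀ.
Then v_1 = N · v_2 = (4, 8, 8)ᵀ.

Sanity check: (A − (-4)·I) v_1 = (0, 0, 0)ᵀ = 0. ✓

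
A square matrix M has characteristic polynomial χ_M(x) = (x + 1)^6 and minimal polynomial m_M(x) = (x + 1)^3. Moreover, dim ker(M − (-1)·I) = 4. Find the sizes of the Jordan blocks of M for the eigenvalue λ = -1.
Block sizes for λ = -1: [3, 1, 1, 1]

Step 1 — from the characteristic polynomial, algebraic multiplicity of λ = -1 is 6. From dim ker(M − (-1)·I) = 4, there are exactly 4 Jordan blocks for λ = -1.
Step 2 — from the minimal polynomial, the factor (x + 1)^3 tells us the largest block for λ = -1 has size 3.
Step 3 — with total size 6, 4 blocks, and largest block 3, the block sizes (in nonincreasing order) are [3, 1, 1, 1].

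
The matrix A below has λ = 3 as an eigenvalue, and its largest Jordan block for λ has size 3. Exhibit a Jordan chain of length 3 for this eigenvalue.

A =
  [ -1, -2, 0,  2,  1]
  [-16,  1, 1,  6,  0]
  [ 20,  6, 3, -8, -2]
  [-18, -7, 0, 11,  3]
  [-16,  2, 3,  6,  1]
A Jordan chain for λ = 3 of length 3:
v_1 = (-4, 8, 0, -8, 16)ᵀ
v_2 = (-4, -16, 20, -18, -16)ᵀ
v_3 = (1, 0, 0, 0, 0)ᵀ

Let N = A − (3)·I. We want v_3 with N^3 v_3 = 0 but N^2 v_3 ≠ 0; then v_{j-1} := N · v_j for j = 3, …, 2.

Pick v_3 = (1, 0, 0, 0, 0)ᵀ.
Then v_2 = N · v_3 = (-4, -16, 20, -18, -16)ᵀ.
Then v_1 = N · v_2 = (-4, 8, 0, -8, 16)ᵀ.

Sanity check: (A − (3)·I) v_1 = (0, 0, 0, 0, 0)ᵀ = 0. ✓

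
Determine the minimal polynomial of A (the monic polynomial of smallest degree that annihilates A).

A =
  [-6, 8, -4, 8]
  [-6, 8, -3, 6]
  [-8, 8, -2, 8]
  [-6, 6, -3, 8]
x^2 - 4*x + 4

The characteristic polynomial is χ_A(x) = (x - 2)^4, so the eigenvalues are known. The minimal polynomial is
  m_A(x) = Π_λ (x − λ)^{k_λ}
where k_λ is the size of the *largest* Jordan block for λ (equivalently, the smallest k with (A − λI)^k v = 0 for every generalised eigenvector v of λ).

  λ = 2: largest Jordan block has size 2, contributing (x − 2)^2

So m_A(x) = (x - 2)^2 = x^2 - 4*x + 4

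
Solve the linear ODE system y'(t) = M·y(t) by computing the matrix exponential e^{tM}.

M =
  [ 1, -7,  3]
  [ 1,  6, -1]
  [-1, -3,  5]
e^{tM} =
  [-t^2*exp(4*t)/2 - 3*t*exp(4*t) + exp(4*t), -t^2*exp(4*t) - 7*t*exp(4*t), t^2*exp(4*t)/2 + 3*t*exp(4*t)]
  [t*exp(4*t), 2*t*exp(4*t) + exp(4*t), -t*exp(4*t)]
  [-t^2*exp(4*t)/2 - t*exp(4*t), -t^2*exp(4*t) - 3*t*exp(4*t), t^2*exp(4*t)/2 + t*exp(4*t) + exp(4*t)]

Strategy: write M = P · J · P⁻¹ where J is a Jordan canonical form, so e^{tM} = P · e^{tJ} · P⁻¹, and e^{tJ} can be computed block-by-block.

M has Jordan form
J =
  [4, 1, 0]
  [0, 4, 1]
  [0, 0, 4]
(up to reordering of blocks).

Per-block formulas:
  For a 3×3 Jordan block J_3(4): exp(t · J_3(4)) = e^(4t)·(I + t·N + (t^2/2)·N^2), where N is the 3×3 nilpotent shift.

After assembling e^{tJ} and conjugating by P, we get:

e^{tM} =
  [-t^2*exp(4*t)/2 - 3*t*exp(4*t) + exp(4*t), -t^2*exp(4*t) - 7*t*exp(4*t), t^2*exp(4*t)/2 + 3*t*exp(4*t)]
  [t*exp(4*t), 2*t*exp(4*t) + exp(4*t), -t*exp(4*t)]
  [-t^2*exp(4*t)/2 - t*exp(4*t), -t^2*exp(4*t) - 3*t*exp(4*t), t^2*exp(4*t)/2 + t*exp(4*t) + exp(4*t)]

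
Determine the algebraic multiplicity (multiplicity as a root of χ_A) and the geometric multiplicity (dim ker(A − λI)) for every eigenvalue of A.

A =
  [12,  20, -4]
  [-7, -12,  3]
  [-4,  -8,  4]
λ = 0: alg = 1, geom = 1; λ = 2: alg = 2, geom = 1

Step 1 — factor the characteristic polynomial to read off the algebraic multiplicities:
  χ_A(x) = x*(x - 2)^2

Step 2 — compute geometric multiplicities via the rank-nullity identity g(λ) = n − rank(A − λI):
  rank(A − (0)·I) = 2, so dim ker(A − (0)·I) = n − 2 = 1
  rank(A − (2)·I) = 2, so dim ker(A − (2)·I) = n − 2 = 1

Summary:
  λ = 0: algebraic multiplicity = 1, geometric multiplicity = 1
  λ = 2: algebraic multiplicity = 2, geometric multiplicity = 1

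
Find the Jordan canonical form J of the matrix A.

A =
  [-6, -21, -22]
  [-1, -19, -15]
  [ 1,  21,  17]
J_2(-5) ⊕ J_1(2)

The characteristic polynomial is
  det(x·I − A) = x^3 + 8*x^2 + 5*x - 50 = (x - 2)*(x + 5)^2

Eigenvalues and multiplicities (the geometric multiplicity of λ is n − rank(A − λI), which equals the number of Jordan blocks for λ):
  λ = -5: algebraic multiplicity = 2, geometric multiplicity = 1
  λ = 2: algebraic multiplicity = 1, geometric multiplicity = 1

Determining the block sizes for each eigenvalue:
  λ = -5: one block (gm = 1), so the single block has size am = 2 → block sizes [2]
  λ = 2: one block (gm = 1), so the single block has size am = 1 → block sizes [1]

Assembling the blocks gives a Jordan form
J =
  [-5,  1, 0]
  [ 0, -5, 0]
  [ 0,  0, 2]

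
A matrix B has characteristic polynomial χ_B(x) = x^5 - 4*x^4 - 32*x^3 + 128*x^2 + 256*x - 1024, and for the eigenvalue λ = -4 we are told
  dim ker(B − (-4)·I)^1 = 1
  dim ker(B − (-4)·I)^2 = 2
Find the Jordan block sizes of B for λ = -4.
Block sizes for λ = -4: [2]

From the dimensions of kernels of powers, the number of Jordan blocks of size at least j is d_j − d_{j−1} where d_j = dim ker(N^j) (with d_0 = 0). Computing the differences gives [1, 1].
The number of blocks of size exactly k is (#blocks of size ≥ k) − (#blocks of size ≥ k + 1), so the partition is: 1 block(s) of size 2.
In nonincreasing order the block sizes are [2].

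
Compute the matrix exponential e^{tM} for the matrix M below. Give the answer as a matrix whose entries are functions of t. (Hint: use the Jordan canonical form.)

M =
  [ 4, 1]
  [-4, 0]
e^{tM} =
  [2*t*exp(2*t) + exp(2*t), t*exp(2*t)]
  [-4*t*exp(2*t), -2*t*exp(2*t) + exp(2*t)]

Strategy: write M = P · J · P⁻¹ where J is a Jordan canonical form, so e^{tM} = P · e^{tJ} · P⁻¹, and e^{tJ} can be computed block-by-block.

M has Jordan form
J =
  [2, 1]
  [0, 2]
(up to reordering of blocks).

Per-block formulas:
  For a 2×2 Jordan block J_2(2): exp(t · J_2(2)) = e^(2t)·(I + t·N), where N is the 2×2 nilpotent shift.

After assembling e^{tJ} and conjugating by P, we get:

e^{tM} =
  [2*t*exp(2*t) + exp(2*t), t*exp(2*t)]
  [-4*t*exp(2*t), -2*t*exp(2*t) + exp(2*t)]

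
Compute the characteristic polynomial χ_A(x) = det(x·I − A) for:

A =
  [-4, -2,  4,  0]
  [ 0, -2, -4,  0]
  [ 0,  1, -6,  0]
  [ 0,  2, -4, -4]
x^4 + 16*x^3 + 96*x^2 + 256*x + 256

Expanding det(x·I − A) (e.g. by cofactor expansion or by noting that A is similar to its Jordan form J, which has the same characteristic polynomial as A) gives
  χ_A(x) = x^4 + 16*x^3 + 96*x^2 + 256*x + 256
which factors as (x + 4)^4. The eigenvalues (with algebraic multiplicities) are λ = -4 with multiplicity 4.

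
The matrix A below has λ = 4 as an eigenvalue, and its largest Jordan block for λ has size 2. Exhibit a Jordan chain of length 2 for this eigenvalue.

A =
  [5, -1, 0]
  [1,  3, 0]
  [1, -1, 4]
A Jordan chain for λ = 4 of length 2:
v_1 = (1, 1, 1)ᵀ
v_2 = (1, 0, 0)ᵀ

Let N = A − (4)·I. We want v_2 with N^2 v_2 = 0 but N^1 v_2 ≠ 0; then v_{j-1} := N · v_j for j = 2, …, 2.

Pick v_2 = (1, 0, 0)ᵀ.
Then v_1 = N · v_2 = (1, 1, 1)ᵀ.

Sanity check: (A − (4)·I) v_1 = (0, 0, 0)ᵀ = 0. ✓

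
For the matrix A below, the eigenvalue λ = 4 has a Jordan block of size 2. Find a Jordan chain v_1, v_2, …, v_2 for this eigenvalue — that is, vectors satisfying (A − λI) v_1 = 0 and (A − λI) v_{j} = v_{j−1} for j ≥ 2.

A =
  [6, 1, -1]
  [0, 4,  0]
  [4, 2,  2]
A Jordan chain for λ = 4 of length 2:
v_1 = (2, 0, 4)ᵀ
v_2 = (1, 0, 0)ᵀ

Let N = A − (4)·I. We want v_2 with N^2 v_2 = 0 but N^1 v_2 ≠ 0; then v_{j-1} := N · v_j for j = 2, …, 2.

Pick v_2 = (1, 0, 0)ᵀ.
Then v_1 = N · v_2 = (2, 0, 4)ᵀ.

Sanity check: (A − (4)·I) v_1 = (0, 0, 0)ᵀ = 0. ✓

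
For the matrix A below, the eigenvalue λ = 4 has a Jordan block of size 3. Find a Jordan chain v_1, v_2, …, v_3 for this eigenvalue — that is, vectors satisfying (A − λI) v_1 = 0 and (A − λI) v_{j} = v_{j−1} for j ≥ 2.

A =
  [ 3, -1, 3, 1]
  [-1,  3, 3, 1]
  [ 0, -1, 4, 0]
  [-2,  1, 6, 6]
A Jordan chain for λ = 4 of length 3:
v_1 = (0, 0, 1, -3)ᵀ
v_2 = (-1, -1, 0, -2)ᵀ
v_3 = (1, 0, 0, 0)ᵀ

Let N = A − (4)·I. We want v_3 with N^3 v_3 = 0 but N^2 v_3 ≠ 0; then v_{j-1} := N · v_j for j = 3, …, 2.

Pick v_3 = (1, 0, 0, 0)ᵀ.
Then v_2 = N · v_3 = (-1, -1, 0, -2)ᵀ.
Then v_1 = N · v_2 = (0, 0, 1, -3)ᵀ.

Sanity check: (A − (4)·I) v_1 = (0, 0, 0, 0)ᵀ = 0. ✓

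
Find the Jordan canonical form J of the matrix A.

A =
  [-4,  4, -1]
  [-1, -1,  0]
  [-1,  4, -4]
J_3(-3)

The characteristic polynomial is
  det(x·I − A) = x^3 + 9*x^2 + 27*x + 27 = (x + 3)^3

Eigenvalues and multiplicities (the geometric multiplicity of λ is n − rank(A − λI), which equals the number of Jordan blocks for λ):
  λ = -3: algebraic multiplicity = 3, geometric multiplicity = 1

Determining the block sizes for each eigenvalue:
  λ = -3: one block (gm = 1), so the single block has size am = 3 → block sizes [3]

Assembling the blocks gives a Jordan form
J =
  [-3,  1,  0]
  [ 0, -3,  1]
  [ 0,  0, -3]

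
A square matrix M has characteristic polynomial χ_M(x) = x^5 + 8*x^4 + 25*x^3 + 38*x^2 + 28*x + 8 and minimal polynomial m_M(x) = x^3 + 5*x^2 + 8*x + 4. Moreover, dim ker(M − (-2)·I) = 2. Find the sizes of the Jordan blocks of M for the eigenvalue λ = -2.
Block sizes for λ = -2: [2, 1]

Step 1 — from the characteristic polynomial, algebraic multiplicity of λ = -2 is 3. From dim ker(M − (-2)·I) = 2, there are exactly 2 Jordan blocks for λ = -2.
Step 2 — from the minimal polynomial, the factor (x + 2)^2 tells us the largest block for λ = -2 has size 2.
Step 3 — with total size 3, 2 blocks, and largest block 2, the block sizes (in nonincreasing order) are [2, 1].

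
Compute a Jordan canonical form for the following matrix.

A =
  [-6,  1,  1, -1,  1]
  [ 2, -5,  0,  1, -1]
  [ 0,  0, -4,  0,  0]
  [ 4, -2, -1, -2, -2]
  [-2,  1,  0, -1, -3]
J_3(-4) ⊕ J_1(-4) ⊕ J_1(-4)

The characteristic polynomial is
  det(x·I − A) = x^5 + 20*x^4 + 160*x^3 + 640*x^2 + 1280*x + 1024 = (x + 4)^5

Eigenvalues and multiplicities (the geometric multiplicity of λ is n − rank(A − λI), which equals the number of Jordan blocks for λ):
  λ = -4: algebraic multiplicity = 5, geometric multiplicity = 3

Determining the block sizes for each eigenvalue:
  λ = -4: with am = 5 and gm = 3, the partition is not yet determined (e.g. several partitions of 5 into 3 parts exist). Let N = A − (-4)·I. Computing rank(N^1) = 2, rank(N^2) = 1, rank(N^3) = 0; the number of blocks of size ≥ j is rank(N^{j−1}) − rank(N^j), giving [3, 1, 1]. So we have 1 block(s) of size 3, 2 block(s) of size 1 → block sizes [3, 1, 1]

Assembling the blocks gives a Jordan form
J =
  [-4,  1,  0,  0,  0]
  [ 0, -4,  1,  0,  0]
  [ 0,  0, -4,  0,  0]
  [ 0,  0,  0, -4,  0]
  [ 0,  0,  0,  0, -4]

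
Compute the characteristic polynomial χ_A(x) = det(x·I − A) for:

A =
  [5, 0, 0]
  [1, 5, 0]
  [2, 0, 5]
x^3 - 15*x^2 + 75*x - 125

Expanding det(x·I − A) (e.g. by cofactor expansion or by noting that A is similar to its Jordan form J, which has the same characteristic polynomial as A) gives
  χ_A(x) = x^3 - 15*x^2 + 75*x - 125
which factors as (x - 5)^3. The eigenvalues (with algebraic multiplicities) are λ = 5 with multiplicity 3.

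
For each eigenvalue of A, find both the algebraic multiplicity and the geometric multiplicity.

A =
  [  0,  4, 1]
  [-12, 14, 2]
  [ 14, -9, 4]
λ = 6: alg = 3, geom = 1

Step 1 — factor the characteristic polynomial to read off the algebraic multiplicities:
  χ_A(x) = (x - 6)^3

Step 2 — compute geometric multiplicities via the rank-nullity identity g(λ) = n − rank(A − λI):
  rank(A − (6)·I) = 2, so dim ker(A − (6)·I) = n − 2 = 1

Summary:
  λ = 6: algebraic multiplicity = 3, geometric multiplicity = 1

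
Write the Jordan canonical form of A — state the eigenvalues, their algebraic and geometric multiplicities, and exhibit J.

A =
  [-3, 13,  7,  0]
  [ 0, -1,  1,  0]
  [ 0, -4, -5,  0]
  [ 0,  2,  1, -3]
J_3(-3) ⊕ J_1(-3)

The characteristic polynomial is
  det(x·I − A) = x^4 + 12*x^3 + 54*x^2 + 108*x + 81 = (x + 3)^4

Eigenvalues and multiplicities (the geometric multiplicity of λ is n − rank(A − λI), which equals the number of Jordan blocks for λ):
  λ = -3: algebraic multiplicity = 4, geometric multiplicity = 2

Determining the block sizes for each eigenvalue:
  λ = -3: with am = 4 and gm = 2, the partition is not yet determined (e.g. several partitions of 4 into 2 parts exist). Let N = A − (-3)·I. Computing rank(N^1) = 2, rank(N^2) = 1, rank(N^3) = 0; the number of blocks of size ≥ j is rank(N^{j−1}) − rank(N^j), giving [2, 1, 1]. So we have 1 block(s) of size 3, 1 block(s) of size 1 → block sizes [3, 1]

Assembling the blocks gives a Jordan form
J =
  [-3,  1,  0,  0]
  [ 0, -3,  1,  0]
  [ 0,  0, -3,  0]
  [ 0,  0,  0, -3]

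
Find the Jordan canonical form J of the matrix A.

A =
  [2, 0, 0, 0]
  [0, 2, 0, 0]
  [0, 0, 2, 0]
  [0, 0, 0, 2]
J_1(2) ⊕ J_1(2) ⊕ J_1(2) ⊕ J_1(2)

The characteristic polynomial is
  det(x·I − A) = x^4 - 8*x^3 + 24*x^2 - 32*x + 16 = (x - 2)^4

Eigenvalues and multiplicities (the geometric multiplicity of λ is n − rank(A − λI), which equals the number of Jordan blocks for λ):
  λ = 2: algebraic multiplicity = 4, geometric multiplicity = 4

Determining the block sizes for each eigenvalue:
  λ = 2: gm = am = 4, so every block has size 1 → block sizes [1, 1, 1, 1]

Assembling the blocks gives a Jordan form
J =
  [2, 0, 0, 0]
  [0, 2, 0, 0]
  [0, 0, 2, 0]
  [0, 0, 0, 2]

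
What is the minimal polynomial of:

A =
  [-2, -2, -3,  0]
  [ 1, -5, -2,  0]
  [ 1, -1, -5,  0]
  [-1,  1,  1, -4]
x^3 + 12*x^2 + 48*x + 64

The characteristic polynomial is χ_A(x) = (x + 4)^4, so the eigenvalues are known. The minimal polynomial is
  m_A(x) = Π_λ (x − λ)^{k_λ}
where k_λ is the size of the *largest* Jordan block for λ (equivalently, the smallest k with (A − λI)^k v = 0 for every generalised eigenvector v of λ).

  λ = -4: largest Jordan block has size 3, contributing (x + 4)^3

So m_A(x) = (x + 4)^3 = x^3 + 12*x^2 + 48*x + 64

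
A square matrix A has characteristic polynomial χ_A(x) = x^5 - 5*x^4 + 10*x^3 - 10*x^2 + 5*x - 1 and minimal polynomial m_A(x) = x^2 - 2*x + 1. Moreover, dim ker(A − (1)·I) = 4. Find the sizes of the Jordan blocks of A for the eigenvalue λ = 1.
Block sizes for λ = 1: [2, 1, 1, 1]

Step 1 — from the characteristic polynomial, algebraic multiplicity of λ = 1 is 5. From dim ker(A − (1)·I) = 4, there are exactly 4 Jordan blocks for λ = 1.
Step 2 — from the minimal polynomial, the factor (x − 1)^2 tells us the largest block for λ = 1 has size 2.
Step 3 — with total size 5, 4 blocks, and largest block 2, the block sizes (in nonincreasing order) are [2, 1, 1, 1].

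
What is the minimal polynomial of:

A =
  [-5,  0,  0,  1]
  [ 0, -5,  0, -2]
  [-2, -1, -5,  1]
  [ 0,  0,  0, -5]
x^2 + 10*x + 25

The characteristic polynomial is χ_A(x) = (x + 5)^4, so the eigenvalues are known. The minimal polynomial is
  m_A(x) = Π_λ (x − λ)^{k_λ}
where k_λ is the size of the *largest* Jordan block for λ (equivalently, the smallest k with (A − λI)^k v = 0 for every generalised eigenvector v of λ).

  λ = -5: largest Jordan block has size 2, contributing (x + 5)^2

So m_A(x) = (x + 5)^2 = x^2 + 10*x + 25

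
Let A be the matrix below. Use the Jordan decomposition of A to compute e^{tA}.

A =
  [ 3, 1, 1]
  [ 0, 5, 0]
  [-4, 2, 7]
e^{tA} =
  [-2*t*exp(5*t) + exp(5*t), t*exp(5*t), t*exp(5*t)]
  [0, exp(5*t), 0]
  [-4*t*exp(5*t), 2*t*exp(5*t), 2*t*exp(5*t) + exp(5*t)]

Strategy: write A = P · J · P⁻¹ where J is a Jordan canonical form, so e^{tA} = P · e^{tJ} · P⁻¹, and e^{tJ} can be computed block-by-block.

A has Jordan form
J =
  [5, 1, 0]
  [0, 5, 0]
  [0, 0, 5]
(up to reordering of blocks).

Per-block formulas:
  For a 1×1 block at λ = 5: exp(t · [5]) = [e^(5t)].
  For a 2×2 Jordan block J_2(5): exp(t · J_2(5)) = e^(5t)·(I + t·N), where N is the 2×2 nilpotent shift.

After assembling e^{tJ} and conjugating by P, we get:

e^{tA} =
  [-2*t*exp(5*t) + exp(5*t), t*exp(5*t), t*exp(5*t)]
  [0, exp(5*t), 0]
  [-4*t*exp(5*t), 2*t*exp(5*t), 2*t*exp(5*t) + exp(5*t)]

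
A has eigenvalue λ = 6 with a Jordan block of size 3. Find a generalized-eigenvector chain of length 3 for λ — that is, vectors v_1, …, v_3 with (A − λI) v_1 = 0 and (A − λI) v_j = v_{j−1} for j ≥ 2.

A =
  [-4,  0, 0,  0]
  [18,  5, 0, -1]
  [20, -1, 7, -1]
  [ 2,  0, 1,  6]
A Jordan chain for λ = 6 of length 3:
v_1 = (0, 1, 0, -1)ᵀ
v_2 = (0, -1, -1, 0)ᵀ
v_3 = (0, 1, 0, 0)ᵀ

Let N = A − (6)·I. We want v_3 with N^3 v_3 = 0 but N^2 v_3 ≠ 0; then v_{j-1} := N · v_j for j = 3, …, 2.

Pick v_3 = (0, 1, 0, 0)ᵀ.
Then v_2 = N · v_3 = (0, -1, -1, 0)ᵀ.
Then v_1 = N · v_2 = (0, 1, 0, -1)ᵀ.

Sanity check: (A − (6)·I) v_1 = (0, 0, 0, 0)ᵀ = 0. ✓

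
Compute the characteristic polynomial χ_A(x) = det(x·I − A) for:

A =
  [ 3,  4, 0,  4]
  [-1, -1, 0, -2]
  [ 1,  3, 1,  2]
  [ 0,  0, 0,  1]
x^4 - 4*x^3 + 6*x^2 - 4*x + 1

Expanding det(x·I − A) (e.g. by cofactor expansion or by noting that A is similar to its Jordan form J, which has the same characteristic polynomial as A) gives
  χ_A(x) = x^4 - 4*x^3 + 6*x^2 - 4*x + 1
which factors as (x - 1)^4. The eigenvalues (with algebraic multiplicities) are λ = 1 with multiplicity 4.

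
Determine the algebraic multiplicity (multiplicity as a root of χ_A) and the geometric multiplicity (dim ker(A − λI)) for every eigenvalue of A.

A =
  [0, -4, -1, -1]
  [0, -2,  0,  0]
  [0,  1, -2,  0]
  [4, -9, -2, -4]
λ = -2: alg = 4, geom = 2

Step 1 — factor the characteristic polynomial to read off the algebraic multiplicities:
  χ_A(x) = (x + 2)^4

Step 2 — compute geometric multiplicities via the rank-nullity identity g(λ) = n − rank(A − λI):
  rank(A − (-2)·I) = 2, so dim ker(A − (-2)·I) = n − 2 = 2

Summary:
  λ = -2: algebraic multiplicity = 4, geometric multiplicity = 2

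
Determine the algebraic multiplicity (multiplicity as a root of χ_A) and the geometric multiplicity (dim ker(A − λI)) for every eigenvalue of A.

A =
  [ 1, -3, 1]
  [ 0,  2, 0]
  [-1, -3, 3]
λ = 2: alg = 3, geom = 2

Step 1 — factor the characteristic polynomial to read off the algebraic multiplicities:
  χ_A(x) = (x - 2)^3

Step 2 — compute geometric multiplicities via the rank-nullity identity g(λ) = n − rank(A − λI):
  rank(A − (2)·I) = 1, so dim ker(A − (2)·I) = n − 1 = 2

Summary:
  λ = 2: algebraic multiplicity = 3, geometric multiplicity = 2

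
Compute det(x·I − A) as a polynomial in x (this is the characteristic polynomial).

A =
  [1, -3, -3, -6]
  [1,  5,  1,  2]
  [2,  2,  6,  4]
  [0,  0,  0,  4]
x^4 - 16*x^3 + 96*x^2 - 256*x + 256

Expanding det(x·I − A) (e.g. by cofactor expansion or by noting that A is similar to its Jordan form J, which has the same characteristic polynomial as A) gives
  χ_A(x) = x^4 - 16*x^3 + 96*x^2 - 256*x + 256
which factors as (x - 4)^4. The eigenvalues (with algebraic multiplicities) are λ = 4 with multiplicity 4.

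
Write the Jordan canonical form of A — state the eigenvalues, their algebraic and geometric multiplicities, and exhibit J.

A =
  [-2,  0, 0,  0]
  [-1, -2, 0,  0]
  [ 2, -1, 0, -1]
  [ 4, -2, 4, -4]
J_3(-2) ⊕ J_1(-2)

The characteristic polynomial is
  det(x·I − A) = x^4 + 8*x^3 + 24*x^2 + 32*x + 16 = (x + 2)^4

Eigenvalues and multiplicities (the geometric multiplicity of λ is n − rank(A − λI), which equals the number of Jordan blocks for λ):
  λ = -2: algebraic multiplicity = 4, geometric multiplicity = 2

Determining the block sizes for each eigenvalue:
  λ = -2: with am = 4 and gm = 2, the partition is not yet determined (e.g. several partitions of 4 into 2 parts exist). Let N = A − (-2)·I. Computing rank(N^1) = 2, rank(N^2) = 1, rank(N^3) = 0; the number of blocks of size ≥ j is rank(N^{j−1}) − rank(N^j), giving [2, 1, 1]. So we have 1 block(s) of size 3, 1 block(s) of size 1 → block sizes [3, 1]

Assembling the blocks gives a Jordan form
J =
  [-2,  1,  0,  0]
  [ 0, -2,  1,  0]
  [ 0,  0, -2,  0]
  [ 0,  0,  0, -2]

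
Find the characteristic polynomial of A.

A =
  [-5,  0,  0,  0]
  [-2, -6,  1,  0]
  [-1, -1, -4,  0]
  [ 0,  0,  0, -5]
x^4 + 20*x^3 + 150*x^2 + 500*x + 625

Expanding det(x·I − A) (e.g. by cofactor expansion or by noting that A is similar to its Jordan form J, which has the same characteristic polynomial as A) gives
  χ_A(x) = x^4 + 20*x^3 + 150*x^2 + 500*x + 625
which factors as (x + 5)^4. The eigenvalues (with algebraic multiplicities) are λ = -5 with multiplicity 4.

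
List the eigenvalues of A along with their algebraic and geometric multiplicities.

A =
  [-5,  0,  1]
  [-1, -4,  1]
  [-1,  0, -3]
λ = -4: alg = 3, geom = 2

Step 1 — factor the characteristic polynomial to read off the algebraic multiplicities:
  χ_A(x) = (x + 4)^3

Step 2 — compute geometric multiplicities via the rank-nullity identity g(λ) = n − rank(A − λI):
  rank(A − (-4)·I) = 1, so dim ker(A − (-4)·I) = n − 1 = 2

Summary:
  λ = -4: algebraic multiplicity = 3, geometric multiplicity = 2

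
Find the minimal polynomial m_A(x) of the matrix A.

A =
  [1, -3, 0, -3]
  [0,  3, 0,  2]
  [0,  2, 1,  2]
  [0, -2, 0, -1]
x^2 - 2*x + 1

The characteristic polynomial is χ_A(x) = (x - 1)^4, so the eigenvalues are known. The minimal polynomial is
  m_A(x) = Π_λ (x − λ)^{k_λ}
where k_λ is the size of the *largest* Jordan block for λ (equivalently, the smallest k with (A − λI)^k v = 0 for every generalised eigenvector v of λ).

  λ = 1: largest Jordan block has size 2, contributing (x − 1)^2

So m_A(x) = (x - 1)^2 = x^2 - 2*x + 1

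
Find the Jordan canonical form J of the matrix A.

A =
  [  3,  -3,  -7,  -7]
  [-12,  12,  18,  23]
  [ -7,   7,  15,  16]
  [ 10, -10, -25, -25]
J_3(0) ⊕ J_1(5)

The characteristic polynomial is
  det(x·I − A) = x^4 - 5*x^3 = x^3*(x - 5)

Eigenvalues and multiplicities (the geometric multiplicity of λ is n − rank(A − λI), which equals the number of Jordan blocks for λ):
  λ = 0: algebraic multiplicity = 3, geometric multiplicity = 1
  λ = 5: algebraic multiplicity = 1, geometric multiplicity = 1

Determining the block sizes for each eigenvalue:
  λ = 0: one block (gm = 1), so the single block has size am = 3 → block sizes [3]
  λ = 5: one block (gm = 1), so the single block has size am = 1 → block sizes [1]

Assembling the blocks gives a Jordan form
J =
  [0, 1, 0, 0]
  [0, 0, 1, 0]
  [0, 0, 0, 0]
  [0, 0, 0, 5]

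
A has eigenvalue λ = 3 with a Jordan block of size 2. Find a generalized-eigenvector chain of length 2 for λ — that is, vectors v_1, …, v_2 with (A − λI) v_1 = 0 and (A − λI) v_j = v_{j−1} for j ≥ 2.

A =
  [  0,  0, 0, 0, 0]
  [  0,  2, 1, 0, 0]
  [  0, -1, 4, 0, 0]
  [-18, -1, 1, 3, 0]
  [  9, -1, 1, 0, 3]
A Jordan chain for λ = 3 of length 2:
v_1 = (0, -1, -1, -1, -1)ᵀ
v_2 = (0, 1, 0, 0, 0)ᵀ

Let N = A − (3)·I. We want v_2 with N^2 v_2 = 0 but N^1 v_2 ≠ 0; then v_{j-1} := N · v_j for j = 2, …, 2.

Pick v_2 = (0, 1, 0, 0, 0)ᵀ.
Then v_1 = N · v_2 = (0, -1, -1, -1, -1)ᵀ.

Sanity check: (A − (3)·I) v_1 = (0, 0, 0, 0, 0)ᵀ = 0. ✓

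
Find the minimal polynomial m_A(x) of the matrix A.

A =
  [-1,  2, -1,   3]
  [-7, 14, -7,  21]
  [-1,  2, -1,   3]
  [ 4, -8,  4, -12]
x^2

The characteristic polynomial is χ_A(x) = x^4, so the eigenvalues are known. The minimal polynomial is
  m_A(x) = Π_λ (x − λ)^{k_λ}
where k_λ is the size of the *largest* Jordan block for λ (equivalently, the smallest k with (A − λI)^k v = 0 for every generalised eigenvector v of λ).

  λ = 0: largest Jordan block has size 2, contributing (x − 0)^2

So m_A(x) = x^2 = x^2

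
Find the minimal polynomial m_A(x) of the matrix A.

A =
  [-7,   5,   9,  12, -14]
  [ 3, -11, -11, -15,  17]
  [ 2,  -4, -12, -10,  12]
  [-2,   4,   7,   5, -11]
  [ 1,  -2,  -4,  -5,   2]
x^5 + 23*x^4 + 211*x^3 + 965*x^2 + 2200*x + 2000

The characteristic polynomial is χ_A(x) = (x + 4)^2*(x + 5)^3, so the eigenvalues are known. The minimal polynomial is
  m_A(x) = Π_λ (x − λ)^{k_λ}
where k_λ is the size of the *largest* Jordan block for λ (equivalently, the smallest k with (A − λI)^k v = 0 for every generalised eigenvector v of λ).

  λ = -5: largest Jordan block has size 3, contributing (x + 5)^3
  λ = -4: largest Jordan block has size 2, contributing (x + 4)^2

So m_A(x) = (x + 4)^2*(x + 5)^3 = x^5 + 23*x^4 + 211*x^3 + 965*x^2 + 2200*x + 2000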